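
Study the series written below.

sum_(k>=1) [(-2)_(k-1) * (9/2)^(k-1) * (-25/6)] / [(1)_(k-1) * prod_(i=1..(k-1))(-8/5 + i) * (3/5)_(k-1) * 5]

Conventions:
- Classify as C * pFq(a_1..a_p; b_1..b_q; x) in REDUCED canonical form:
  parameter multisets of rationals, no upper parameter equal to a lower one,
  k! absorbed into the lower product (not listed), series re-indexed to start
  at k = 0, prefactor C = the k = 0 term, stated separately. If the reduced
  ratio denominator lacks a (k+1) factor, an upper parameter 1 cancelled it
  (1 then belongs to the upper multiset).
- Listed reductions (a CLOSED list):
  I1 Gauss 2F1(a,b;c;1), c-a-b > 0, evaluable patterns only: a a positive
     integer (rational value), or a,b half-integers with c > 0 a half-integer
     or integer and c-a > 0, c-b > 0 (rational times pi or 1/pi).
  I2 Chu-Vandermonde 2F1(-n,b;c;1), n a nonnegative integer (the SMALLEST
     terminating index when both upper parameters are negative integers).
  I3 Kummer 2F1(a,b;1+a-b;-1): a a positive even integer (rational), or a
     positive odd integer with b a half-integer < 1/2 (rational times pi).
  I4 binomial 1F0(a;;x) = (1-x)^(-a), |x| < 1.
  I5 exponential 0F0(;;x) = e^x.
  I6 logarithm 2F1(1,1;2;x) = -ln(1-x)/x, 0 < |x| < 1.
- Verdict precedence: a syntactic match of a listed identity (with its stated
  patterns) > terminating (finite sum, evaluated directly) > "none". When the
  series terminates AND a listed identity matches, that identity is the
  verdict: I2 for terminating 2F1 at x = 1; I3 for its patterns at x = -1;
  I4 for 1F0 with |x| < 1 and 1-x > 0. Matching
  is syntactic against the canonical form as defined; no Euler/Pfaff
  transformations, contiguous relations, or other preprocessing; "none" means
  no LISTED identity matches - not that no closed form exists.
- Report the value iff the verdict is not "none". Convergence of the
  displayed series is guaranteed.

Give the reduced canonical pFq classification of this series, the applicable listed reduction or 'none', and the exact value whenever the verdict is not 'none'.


At argument 9/2: a 1F2 with upper {-2}, lower {-3/5, 3/5}, scaled by C = -5/6. Verdict: terminating at k = 2: the factor (-2)_k kills every later term; summing the 3 survivors is exact. Exact value: 19805/384.

First insight: x = (9/2) and (1)_k (C = -5/6, x = 9/2) is k! itself.
Adjacent-term ratio: r(k) = (9/2) * (k-2) / [(k-3/5) (k+3/5) (k+1)] ; factor over Q: parameters, x = (9/2), and C = -5/6.


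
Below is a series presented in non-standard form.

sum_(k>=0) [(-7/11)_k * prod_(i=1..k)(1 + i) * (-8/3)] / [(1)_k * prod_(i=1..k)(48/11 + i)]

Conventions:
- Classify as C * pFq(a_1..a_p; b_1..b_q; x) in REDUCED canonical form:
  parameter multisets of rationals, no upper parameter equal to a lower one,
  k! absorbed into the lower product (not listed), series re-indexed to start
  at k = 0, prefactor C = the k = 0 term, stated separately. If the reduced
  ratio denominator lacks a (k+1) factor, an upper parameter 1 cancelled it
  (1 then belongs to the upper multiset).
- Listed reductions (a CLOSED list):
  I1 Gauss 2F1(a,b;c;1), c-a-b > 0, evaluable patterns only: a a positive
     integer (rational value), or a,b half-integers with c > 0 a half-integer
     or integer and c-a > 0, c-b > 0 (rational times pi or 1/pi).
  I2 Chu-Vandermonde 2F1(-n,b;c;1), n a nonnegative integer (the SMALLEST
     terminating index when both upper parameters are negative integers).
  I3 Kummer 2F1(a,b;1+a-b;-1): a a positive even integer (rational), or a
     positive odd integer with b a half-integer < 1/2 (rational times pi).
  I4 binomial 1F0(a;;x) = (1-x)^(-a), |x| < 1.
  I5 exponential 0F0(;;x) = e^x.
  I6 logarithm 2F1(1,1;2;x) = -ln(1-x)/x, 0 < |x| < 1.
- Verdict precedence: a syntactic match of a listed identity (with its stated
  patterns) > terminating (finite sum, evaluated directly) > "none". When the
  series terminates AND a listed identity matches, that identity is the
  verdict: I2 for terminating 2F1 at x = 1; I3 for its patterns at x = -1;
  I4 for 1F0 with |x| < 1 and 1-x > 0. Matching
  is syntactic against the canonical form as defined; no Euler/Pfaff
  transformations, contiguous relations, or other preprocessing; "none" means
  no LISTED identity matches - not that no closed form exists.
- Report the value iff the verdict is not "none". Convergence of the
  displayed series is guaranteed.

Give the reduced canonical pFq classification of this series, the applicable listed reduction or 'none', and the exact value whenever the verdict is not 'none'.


With C = -8/3: the canonical form is 2F1(-7/11, 2; 59/11; 1). Verdict: Gauss (I1, integer-parameter pattern) applies (x = 1: the Gamma ratio telescopes since c-a-b = 4 > 0 and a = 2 in Z>0). Its exact value is -1184/605.

Key step: t_0 being -8/3, (1)_k (C = -8/3) is k! itself.
Ratio: r(k) = 1 * (k-7/11) (k+2) / [(k+59/11) (k+1)] - rational in k. x = 1; t_0 = -8/3; negate the roots.


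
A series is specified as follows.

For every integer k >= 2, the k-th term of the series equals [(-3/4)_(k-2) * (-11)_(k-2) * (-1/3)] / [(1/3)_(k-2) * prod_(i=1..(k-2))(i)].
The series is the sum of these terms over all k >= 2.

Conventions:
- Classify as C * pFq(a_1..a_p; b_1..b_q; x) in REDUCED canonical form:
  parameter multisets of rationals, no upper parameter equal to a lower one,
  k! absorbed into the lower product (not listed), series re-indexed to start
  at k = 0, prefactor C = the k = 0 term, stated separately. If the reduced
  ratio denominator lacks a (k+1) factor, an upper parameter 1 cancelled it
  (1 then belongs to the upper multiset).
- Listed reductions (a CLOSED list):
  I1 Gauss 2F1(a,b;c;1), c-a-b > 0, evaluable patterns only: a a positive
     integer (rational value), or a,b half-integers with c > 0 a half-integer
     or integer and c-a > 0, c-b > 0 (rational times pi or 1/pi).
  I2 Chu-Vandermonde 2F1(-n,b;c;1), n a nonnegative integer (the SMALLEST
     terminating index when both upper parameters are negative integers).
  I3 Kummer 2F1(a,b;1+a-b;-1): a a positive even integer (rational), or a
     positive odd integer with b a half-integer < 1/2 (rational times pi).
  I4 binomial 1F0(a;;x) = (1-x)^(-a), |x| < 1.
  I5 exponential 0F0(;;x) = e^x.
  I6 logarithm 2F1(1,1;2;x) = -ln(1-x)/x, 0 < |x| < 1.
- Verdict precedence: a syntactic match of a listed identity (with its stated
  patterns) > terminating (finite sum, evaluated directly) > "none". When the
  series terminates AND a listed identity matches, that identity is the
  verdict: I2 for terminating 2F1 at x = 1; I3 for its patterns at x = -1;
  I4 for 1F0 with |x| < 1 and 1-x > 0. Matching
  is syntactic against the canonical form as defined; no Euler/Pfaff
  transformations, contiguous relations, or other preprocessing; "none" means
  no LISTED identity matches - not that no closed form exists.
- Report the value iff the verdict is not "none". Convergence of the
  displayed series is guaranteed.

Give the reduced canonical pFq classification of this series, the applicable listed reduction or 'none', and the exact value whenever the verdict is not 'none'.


Canonical form: C = -1/3 times 2F1 with upper {-11, -3/4}, lower {1/3}, x = 1. Verdict at x = 1: Vandermonde's identity (I2) matches (terminating 2F1 at x = 1 with n = 11, b = -3/4, c = 1/3). Hence: -2280301631377/399431958528.

Key step: t_0 being -1/3, the product of the first k integers (prefactor -1/3) is k!.
Adjacent-term ratio: r(k) = 1 * (k-11) (k-3/4) / [(k+1/3) (k+1)] - rational; roots negated = parameters, x = 1, C = -1/3.


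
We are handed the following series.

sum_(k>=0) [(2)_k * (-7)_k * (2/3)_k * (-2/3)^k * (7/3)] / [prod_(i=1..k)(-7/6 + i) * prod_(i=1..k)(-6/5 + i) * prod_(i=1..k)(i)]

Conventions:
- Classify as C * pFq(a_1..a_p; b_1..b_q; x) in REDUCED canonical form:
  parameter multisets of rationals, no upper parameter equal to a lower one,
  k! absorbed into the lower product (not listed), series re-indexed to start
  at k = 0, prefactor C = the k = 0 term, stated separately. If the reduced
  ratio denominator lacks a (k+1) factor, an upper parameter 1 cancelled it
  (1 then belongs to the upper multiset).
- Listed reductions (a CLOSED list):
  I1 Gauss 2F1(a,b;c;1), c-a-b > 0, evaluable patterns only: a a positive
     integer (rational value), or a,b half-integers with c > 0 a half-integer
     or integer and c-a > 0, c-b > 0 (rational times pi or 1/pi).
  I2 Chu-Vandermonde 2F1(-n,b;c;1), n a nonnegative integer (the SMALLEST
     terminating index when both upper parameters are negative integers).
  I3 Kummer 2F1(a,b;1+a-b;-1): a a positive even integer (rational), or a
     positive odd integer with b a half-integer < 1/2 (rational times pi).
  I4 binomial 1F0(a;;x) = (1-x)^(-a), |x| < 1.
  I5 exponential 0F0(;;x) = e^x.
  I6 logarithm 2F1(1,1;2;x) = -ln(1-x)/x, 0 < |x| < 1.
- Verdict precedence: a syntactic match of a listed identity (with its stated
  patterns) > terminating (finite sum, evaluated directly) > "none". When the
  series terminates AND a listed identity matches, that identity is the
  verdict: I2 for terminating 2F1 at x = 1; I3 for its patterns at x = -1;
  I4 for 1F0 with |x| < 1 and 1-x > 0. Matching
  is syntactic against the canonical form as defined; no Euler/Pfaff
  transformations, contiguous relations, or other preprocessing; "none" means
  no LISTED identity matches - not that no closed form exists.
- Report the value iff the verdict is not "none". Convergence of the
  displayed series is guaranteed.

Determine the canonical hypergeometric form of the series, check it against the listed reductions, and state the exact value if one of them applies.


Reduced: x = -2/3, 3F2, upper = {-7, 2/3, 2}, lower = {-1/5, -1/6}, C = 7/3. Verdict: terminating - upper parameter -7 makes this a finite sum (last index 7), evaluated exactly. Exact value: 144099855026245993/1352727539757.

Key observation: with t_0 = 7/3, the lower running product (prefactor 7/3) is a rising factorial.
Ratio: r(k) = (-2/3) * (k-7) (k+2/3) (k+2) / [(k-1/5) (k-1/6) (k+1)] - rational in k. x = (-2/3); t_0 = 7/3; negate the roots.


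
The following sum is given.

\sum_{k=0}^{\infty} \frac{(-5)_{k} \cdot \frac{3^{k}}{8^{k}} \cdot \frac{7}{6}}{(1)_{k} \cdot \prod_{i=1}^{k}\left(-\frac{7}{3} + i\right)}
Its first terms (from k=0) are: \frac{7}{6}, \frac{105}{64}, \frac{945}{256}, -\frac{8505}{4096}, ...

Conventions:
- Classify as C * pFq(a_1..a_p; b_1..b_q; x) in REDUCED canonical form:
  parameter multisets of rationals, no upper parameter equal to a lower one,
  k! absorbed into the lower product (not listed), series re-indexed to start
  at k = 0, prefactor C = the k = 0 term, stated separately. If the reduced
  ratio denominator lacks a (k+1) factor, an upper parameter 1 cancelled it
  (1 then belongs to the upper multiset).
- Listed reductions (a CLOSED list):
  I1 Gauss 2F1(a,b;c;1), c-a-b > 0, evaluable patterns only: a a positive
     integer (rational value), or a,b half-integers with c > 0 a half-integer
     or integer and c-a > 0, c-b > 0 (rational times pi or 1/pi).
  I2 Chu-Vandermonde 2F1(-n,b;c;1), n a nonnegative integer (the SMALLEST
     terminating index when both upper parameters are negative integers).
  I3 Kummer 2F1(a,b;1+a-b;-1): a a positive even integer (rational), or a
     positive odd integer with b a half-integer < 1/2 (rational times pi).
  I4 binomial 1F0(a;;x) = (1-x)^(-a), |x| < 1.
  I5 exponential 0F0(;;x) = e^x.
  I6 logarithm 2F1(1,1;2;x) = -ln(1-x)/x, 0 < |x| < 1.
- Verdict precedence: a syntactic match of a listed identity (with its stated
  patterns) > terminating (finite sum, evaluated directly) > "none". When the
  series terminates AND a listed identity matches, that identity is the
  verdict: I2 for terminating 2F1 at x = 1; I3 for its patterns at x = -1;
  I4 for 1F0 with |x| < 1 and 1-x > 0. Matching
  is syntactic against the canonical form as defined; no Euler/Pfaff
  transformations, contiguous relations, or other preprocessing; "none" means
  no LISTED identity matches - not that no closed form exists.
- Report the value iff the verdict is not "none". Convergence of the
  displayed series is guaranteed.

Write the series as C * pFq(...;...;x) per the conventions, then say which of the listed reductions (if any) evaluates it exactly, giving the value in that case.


Classification (C = \frac{7}{6}): 1F1 with upper {-5}, lower {-\frac{4}{3}}, argument x = \frac{3}{8}. Verdict: terminating - upper parameter -5 makes this a finite sum (last index 5), evaluated exactly. Value: \frac{292509217}{62914560}.

The tell: from the first term \frac{7}{6}: the lower running product (prefactor 7/6) is a rising factorial.
Consecutive-term ratio: r(k) = \frac{3}{8} * (k-5) / [(k-\frac{4}{3}) (k+1)] - poly over poly, x = \frac{3}{8} from leading terms; C = \frac{7}{6} at k = 0.


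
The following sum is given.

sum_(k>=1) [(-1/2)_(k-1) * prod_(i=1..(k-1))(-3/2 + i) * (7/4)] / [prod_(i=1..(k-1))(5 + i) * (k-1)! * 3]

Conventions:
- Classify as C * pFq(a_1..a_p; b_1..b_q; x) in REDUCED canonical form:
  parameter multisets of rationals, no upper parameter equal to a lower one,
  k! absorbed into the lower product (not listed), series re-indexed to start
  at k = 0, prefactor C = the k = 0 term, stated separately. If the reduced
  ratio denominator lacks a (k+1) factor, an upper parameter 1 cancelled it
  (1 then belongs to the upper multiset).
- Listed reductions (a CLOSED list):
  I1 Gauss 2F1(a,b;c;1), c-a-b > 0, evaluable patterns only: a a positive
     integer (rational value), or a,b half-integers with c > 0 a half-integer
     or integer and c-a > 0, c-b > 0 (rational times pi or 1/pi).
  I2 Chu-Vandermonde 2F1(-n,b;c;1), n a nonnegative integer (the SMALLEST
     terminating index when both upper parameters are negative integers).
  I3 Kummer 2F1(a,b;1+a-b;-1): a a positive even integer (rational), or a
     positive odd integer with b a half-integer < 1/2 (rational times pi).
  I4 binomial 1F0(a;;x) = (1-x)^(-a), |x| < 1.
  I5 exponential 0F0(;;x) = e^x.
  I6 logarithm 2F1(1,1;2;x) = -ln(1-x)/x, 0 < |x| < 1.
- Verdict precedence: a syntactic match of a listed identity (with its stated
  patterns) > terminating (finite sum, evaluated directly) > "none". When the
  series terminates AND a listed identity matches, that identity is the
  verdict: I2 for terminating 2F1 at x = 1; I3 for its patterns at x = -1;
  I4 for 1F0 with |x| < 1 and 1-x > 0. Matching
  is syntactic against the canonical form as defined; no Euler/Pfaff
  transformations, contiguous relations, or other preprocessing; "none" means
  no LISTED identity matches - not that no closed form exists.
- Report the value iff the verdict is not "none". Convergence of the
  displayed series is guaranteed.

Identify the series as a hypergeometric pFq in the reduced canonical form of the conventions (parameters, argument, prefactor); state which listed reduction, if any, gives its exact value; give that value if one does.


With C = 7/12: the canonical form is 2F1(-1/2, -1/2; 6; 1). Verdict at x = 1: the half-integer Gauss pattern (I1) matches (x = 1; upper {-1/2, -1/2} half-integers, c = 6 in the evaluable pattern). Its exact value is (131072/68607) / pi.

The tell: with t_0 = 7/12, the running product (C = 7/12) telescopes to a rising factorial.
Ratio: r(k) = 1 * (k-1/2) (k-1/2) / [(k+6) (k+1)] - rational; roots negated = parameters, x = 1, C = 7/12.


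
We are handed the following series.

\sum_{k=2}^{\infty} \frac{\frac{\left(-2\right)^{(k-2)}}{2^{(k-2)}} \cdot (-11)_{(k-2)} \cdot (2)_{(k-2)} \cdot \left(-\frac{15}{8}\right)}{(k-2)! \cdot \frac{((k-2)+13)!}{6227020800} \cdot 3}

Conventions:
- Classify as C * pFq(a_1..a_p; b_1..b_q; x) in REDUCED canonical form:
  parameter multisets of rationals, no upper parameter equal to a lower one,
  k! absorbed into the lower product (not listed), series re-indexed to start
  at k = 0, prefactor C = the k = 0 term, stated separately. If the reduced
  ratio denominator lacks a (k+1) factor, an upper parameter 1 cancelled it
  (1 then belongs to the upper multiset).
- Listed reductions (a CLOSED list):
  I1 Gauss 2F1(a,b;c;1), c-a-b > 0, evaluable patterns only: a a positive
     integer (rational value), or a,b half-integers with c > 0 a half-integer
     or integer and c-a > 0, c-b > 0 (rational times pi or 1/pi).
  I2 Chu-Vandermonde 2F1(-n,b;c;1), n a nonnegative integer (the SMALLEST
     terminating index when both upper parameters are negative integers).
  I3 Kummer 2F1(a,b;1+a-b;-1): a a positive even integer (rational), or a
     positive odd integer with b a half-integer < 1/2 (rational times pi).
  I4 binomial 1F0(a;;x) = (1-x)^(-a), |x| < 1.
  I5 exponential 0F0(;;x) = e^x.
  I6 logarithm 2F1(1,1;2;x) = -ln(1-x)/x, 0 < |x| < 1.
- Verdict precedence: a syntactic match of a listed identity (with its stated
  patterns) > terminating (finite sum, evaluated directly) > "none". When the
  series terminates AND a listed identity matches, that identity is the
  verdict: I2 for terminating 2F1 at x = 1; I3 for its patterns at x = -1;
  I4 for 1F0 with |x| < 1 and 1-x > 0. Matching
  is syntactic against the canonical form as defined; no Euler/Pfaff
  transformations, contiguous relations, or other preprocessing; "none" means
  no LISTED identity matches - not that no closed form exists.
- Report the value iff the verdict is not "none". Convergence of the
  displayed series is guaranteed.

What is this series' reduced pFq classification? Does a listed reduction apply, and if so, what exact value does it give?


Canonical form: C = -\frac{5}{8} times 2F1 with upper {-11, 2}, lower {14}, x = -1. Verdict at x = -1: the Kummer evaluation I3 matches (x = -1; c = 14 equals 1+a-b for upper {-11, 2}: listed pattern). Its exact value is -\frac{65}{16}.

The tell: t_0 being -\frac{5}{8}, the denominator's factorial ratio (C = -5/8, x = -1) is a lower Pochhammer.
Adjacent-term ratio: r(k) = -1 * (k-11) (k+2) / [(k+14) (k+1)] ; factor over Q: parameters, x = -1, and C = -\frac{5}{8}.


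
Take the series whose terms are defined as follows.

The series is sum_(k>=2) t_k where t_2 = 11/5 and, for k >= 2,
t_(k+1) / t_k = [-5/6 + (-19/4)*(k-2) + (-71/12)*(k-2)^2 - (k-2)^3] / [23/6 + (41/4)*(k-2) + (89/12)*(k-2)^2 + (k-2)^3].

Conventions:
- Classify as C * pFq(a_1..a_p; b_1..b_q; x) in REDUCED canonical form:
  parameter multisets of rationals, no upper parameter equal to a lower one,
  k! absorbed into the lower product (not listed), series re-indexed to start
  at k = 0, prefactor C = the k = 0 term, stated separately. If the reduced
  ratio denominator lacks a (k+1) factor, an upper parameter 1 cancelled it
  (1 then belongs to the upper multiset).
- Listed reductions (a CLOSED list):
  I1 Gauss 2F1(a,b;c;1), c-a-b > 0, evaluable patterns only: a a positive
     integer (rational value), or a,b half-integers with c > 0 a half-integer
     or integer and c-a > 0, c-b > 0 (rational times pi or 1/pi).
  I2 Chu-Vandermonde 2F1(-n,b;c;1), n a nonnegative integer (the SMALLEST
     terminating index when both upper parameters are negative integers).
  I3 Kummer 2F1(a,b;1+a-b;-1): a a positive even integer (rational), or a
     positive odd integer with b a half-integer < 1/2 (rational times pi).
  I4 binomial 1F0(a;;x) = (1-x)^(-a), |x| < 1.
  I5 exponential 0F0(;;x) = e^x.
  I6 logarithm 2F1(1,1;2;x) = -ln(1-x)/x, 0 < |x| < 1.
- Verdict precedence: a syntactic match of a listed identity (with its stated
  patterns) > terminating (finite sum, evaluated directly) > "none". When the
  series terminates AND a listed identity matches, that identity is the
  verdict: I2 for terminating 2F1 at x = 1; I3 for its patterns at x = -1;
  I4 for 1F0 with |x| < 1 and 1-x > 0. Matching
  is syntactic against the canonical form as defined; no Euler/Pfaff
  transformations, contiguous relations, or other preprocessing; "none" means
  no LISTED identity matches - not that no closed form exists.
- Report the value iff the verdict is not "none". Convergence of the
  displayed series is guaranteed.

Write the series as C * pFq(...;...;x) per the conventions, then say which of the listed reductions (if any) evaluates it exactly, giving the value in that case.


This is 11/5 * 2F1(1/4, 5; 23/4; -1) in reduced canonical form. Verdict: none (x = -1): each listed identity misses the multisets {1/4, 5} ; {23/4}.

First insight: from the first term 11/5: cancel k + 2/3 from the displayed ratio first; then C = 11/5, x = -1.
Consecutive-term ratio: r(k) = (-1) * (k+1/4) (k+5) / [(k+23/4) (k+1)] - rational; roots negated = parameters, x = (-1), C = 11/5.


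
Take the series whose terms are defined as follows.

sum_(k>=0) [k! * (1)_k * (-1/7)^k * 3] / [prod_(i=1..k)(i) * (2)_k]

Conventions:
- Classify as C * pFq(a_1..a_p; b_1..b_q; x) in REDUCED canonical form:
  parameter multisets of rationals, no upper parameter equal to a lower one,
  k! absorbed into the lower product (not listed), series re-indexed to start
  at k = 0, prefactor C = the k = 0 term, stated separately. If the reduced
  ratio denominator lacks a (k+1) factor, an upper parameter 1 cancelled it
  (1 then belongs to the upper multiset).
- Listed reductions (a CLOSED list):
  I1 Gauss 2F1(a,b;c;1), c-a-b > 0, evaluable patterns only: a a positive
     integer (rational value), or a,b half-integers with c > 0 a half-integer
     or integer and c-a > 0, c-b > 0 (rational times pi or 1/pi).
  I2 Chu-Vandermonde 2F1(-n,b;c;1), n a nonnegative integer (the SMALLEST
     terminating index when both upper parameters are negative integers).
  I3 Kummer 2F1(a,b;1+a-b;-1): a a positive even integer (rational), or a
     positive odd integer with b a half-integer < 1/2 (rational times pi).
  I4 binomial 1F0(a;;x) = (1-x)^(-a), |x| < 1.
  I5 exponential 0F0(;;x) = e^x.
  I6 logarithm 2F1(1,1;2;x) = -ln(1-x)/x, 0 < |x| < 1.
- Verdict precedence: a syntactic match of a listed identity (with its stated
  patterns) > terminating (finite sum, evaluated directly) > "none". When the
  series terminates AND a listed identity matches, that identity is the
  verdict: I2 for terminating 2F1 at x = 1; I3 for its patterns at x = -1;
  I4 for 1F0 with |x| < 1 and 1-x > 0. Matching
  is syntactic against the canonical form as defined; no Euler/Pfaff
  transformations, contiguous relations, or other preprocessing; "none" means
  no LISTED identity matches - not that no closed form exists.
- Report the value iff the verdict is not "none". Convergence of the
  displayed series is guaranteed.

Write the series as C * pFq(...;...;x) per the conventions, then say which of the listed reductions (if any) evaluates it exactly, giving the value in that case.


The series (x = -1/7) is 2F1: upper {1, 1}, lower {2}, prefactor 3. Verdict (x = -1/7): logarithm (I6) applies (the logarithm: parameters (1,1;2), x = -1/7). Sum: 21 * ln(8/7).

Structural cue: t_0 being 3, the product of the first k integers (C = 3, x = -1/7) is k!.
Step ratio: r(k) = (-1/7) * (k+1) (k+1) / [(k+2) (k+1)] ; factor over Q: parameters, x = (-1/7), and C = 3.


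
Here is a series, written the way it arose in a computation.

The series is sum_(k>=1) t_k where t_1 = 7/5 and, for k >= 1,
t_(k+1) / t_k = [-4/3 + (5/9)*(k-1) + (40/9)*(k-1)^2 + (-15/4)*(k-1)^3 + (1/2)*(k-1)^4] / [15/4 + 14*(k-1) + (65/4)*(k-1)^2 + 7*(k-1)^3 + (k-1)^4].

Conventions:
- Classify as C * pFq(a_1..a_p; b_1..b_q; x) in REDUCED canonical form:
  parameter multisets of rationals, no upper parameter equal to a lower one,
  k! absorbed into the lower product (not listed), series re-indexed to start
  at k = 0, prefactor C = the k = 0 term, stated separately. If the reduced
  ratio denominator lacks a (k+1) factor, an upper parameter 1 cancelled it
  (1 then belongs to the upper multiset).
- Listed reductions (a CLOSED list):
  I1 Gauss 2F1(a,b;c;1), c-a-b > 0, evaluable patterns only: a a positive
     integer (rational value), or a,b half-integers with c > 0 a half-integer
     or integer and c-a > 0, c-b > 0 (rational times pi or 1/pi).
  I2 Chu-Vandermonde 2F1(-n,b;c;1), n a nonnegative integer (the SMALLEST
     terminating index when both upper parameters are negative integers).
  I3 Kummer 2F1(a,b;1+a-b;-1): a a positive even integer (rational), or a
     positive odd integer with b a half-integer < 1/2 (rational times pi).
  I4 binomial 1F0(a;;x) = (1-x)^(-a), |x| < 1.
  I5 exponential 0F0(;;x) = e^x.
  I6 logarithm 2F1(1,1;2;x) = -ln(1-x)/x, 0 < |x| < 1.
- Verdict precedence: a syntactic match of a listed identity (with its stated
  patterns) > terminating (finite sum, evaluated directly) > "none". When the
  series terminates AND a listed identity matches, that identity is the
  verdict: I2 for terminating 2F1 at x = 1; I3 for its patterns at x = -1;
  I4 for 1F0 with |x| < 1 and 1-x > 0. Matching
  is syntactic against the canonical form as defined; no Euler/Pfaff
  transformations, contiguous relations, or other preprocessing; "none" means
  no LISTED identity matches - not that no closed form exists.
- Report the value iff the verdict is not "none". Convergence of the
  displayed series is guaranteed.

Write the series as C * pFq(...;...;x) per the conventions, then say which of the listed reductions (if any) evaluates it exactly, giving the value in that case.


Canonical form: C = 7/5 times 3F2 with upper {-6, -4/3, -2/3}, lower {5/2, 3}, x = 1/2. Verdict: terminating - no listed pattern fits, but -6 in the upper list cuts the series at k = 6; direct evaluation. Exact value: 414312033517/461676082725.

Key step: t_0 being 7/5, factor the ratio over Q (C = 7/5): negated roots = parameters.
Consecutive-term ratio: r(k) = (1/2) * (k-6) (k-4/3) (k-2/3) / [(k+5/2) (k+3) (k+1)] - rational in k, leading ratio (1/2); with t_0 = 7/5, classification follows.


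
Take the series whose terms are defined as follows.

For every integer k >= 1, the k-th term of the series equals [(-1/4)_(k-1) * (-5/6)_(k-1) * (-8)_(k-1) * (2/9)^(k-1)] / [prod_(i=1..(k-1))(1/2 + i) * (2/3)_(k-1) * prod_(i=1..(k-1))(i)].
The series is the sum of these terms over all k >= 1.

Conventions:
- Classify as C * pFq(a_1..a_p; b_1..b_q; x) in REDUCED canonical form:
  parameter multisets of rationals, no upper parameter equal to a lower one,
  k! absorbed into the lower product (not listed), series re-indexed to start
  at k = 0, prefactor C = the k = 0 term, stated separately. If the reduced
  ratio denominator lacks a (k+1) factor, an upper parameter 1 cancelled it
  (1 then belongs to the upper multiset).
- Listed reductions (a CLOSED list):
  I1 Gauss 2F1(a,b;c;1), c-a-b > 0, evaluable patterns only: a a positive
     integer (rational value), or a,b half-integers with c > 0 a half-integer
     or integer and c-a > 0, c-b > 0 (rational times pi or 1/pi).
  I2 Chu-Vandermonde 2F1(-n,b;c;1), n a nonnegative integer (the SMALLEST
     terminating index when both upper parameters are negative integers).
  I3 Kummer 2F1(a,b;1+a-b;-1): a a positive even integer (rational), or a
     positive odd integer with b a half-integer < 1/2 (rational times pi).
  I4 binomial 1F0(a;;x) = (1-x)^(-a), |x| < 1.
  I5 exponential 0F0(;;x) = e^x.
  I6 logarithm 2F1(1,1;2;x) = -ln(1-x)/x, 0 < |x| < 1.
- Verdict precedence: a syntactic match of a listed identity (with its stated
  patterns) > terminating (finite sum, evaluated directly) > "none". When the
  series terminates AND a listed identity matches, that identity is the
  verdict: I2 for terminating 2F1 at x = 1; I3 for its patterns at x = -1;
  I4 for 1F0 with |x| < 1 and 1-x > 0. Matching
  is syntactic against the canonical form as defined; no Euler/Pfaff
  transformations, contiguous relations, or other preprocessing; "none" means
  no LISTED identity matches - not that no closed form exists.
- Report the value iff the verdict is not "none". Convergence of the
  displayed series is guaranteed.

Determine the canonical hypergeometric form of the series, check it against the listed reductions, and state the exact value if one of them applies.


At argument 2/9: a 3F2 with upper {-8, -5/6, -1/4}, lower {2/3, 3/2}, scaled by C = 1. Verdict: terminating - upper parameter -8 makes this a finite sum (last index 8), evaluated exactly. Sum: 2858689366801289/4484154197901312.

First insight: with t_0 = 1, the product of the first k integers (prefactor 1) is k!.
Adjacent-term ratio: r(k) = (2/9) * (k-8) (k-5/6) (k-1/4) / [(k+2/3) (k+3/2) (k+1)] - rational in k. x = (2/9); t_0 = 1; negate the roots.


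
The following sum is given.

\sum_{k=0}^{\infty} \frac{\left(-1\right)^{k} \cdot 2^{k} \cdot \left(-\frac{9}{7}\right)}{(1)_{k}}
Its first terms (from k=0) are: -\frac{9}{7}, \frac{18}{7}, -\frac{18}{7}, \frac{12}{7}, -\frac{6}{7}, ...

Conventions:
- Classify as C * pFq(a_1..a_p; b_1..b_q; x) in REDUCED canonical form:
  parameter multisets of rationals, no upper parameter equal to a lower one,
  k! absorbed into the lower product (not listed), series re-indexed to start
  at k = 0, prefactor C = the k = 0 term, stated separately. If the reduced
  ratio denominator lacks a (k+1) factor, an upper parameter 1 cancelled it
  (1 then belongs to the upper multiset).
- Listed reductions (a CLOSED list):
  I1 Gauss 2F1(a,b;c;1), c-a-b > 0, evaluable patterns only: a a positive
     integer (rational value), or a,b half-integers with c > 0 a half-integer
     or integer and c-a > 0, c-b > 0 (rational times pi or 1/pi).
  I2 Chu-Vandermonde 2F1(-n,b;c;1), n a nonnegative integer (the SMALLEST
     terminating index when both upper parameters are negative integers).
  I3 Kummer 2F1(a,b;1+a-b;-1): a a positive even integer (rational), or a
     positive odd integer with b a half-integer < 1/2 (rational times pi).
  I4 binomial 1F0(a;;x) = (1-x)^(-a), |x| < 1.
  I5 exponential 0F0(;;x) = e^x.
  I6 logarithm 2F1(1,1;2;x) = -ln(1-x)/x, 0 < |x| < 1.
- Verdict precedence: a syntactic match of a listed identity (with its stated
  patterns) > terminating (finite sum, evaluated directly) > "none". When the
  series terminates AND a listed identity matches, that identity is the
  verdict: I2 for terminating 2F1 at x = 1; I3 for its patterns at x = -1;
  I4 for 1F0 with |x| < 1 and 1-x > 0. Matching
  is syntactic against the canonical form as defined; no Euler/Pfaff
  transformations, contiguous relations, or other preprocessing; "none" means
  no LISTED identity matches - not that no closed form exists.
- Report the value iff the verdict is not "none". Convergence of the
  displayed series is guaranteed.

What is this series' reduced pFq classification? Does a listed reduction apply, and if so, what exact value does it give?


At argument -2: a 0F0 with upper {-}, lower {-}, scaled by C = -\frac{9}{7}. Verdict: the exponential series (I5) fires (the 0F0 exponential series at x = -2). Its exact value is \left(-\frac{9}{7}\right) \cdot e^{-2}.

Key step: t_0 being -\frac{9}{7}, (1)_k (C = -9/7, x = -2) is k! itself.
Step ratio: r(k) = -2 * 1 / [(k+1)] - rational in k. x = -2; t_0 = -\frac{9}{7}; negate the roots.


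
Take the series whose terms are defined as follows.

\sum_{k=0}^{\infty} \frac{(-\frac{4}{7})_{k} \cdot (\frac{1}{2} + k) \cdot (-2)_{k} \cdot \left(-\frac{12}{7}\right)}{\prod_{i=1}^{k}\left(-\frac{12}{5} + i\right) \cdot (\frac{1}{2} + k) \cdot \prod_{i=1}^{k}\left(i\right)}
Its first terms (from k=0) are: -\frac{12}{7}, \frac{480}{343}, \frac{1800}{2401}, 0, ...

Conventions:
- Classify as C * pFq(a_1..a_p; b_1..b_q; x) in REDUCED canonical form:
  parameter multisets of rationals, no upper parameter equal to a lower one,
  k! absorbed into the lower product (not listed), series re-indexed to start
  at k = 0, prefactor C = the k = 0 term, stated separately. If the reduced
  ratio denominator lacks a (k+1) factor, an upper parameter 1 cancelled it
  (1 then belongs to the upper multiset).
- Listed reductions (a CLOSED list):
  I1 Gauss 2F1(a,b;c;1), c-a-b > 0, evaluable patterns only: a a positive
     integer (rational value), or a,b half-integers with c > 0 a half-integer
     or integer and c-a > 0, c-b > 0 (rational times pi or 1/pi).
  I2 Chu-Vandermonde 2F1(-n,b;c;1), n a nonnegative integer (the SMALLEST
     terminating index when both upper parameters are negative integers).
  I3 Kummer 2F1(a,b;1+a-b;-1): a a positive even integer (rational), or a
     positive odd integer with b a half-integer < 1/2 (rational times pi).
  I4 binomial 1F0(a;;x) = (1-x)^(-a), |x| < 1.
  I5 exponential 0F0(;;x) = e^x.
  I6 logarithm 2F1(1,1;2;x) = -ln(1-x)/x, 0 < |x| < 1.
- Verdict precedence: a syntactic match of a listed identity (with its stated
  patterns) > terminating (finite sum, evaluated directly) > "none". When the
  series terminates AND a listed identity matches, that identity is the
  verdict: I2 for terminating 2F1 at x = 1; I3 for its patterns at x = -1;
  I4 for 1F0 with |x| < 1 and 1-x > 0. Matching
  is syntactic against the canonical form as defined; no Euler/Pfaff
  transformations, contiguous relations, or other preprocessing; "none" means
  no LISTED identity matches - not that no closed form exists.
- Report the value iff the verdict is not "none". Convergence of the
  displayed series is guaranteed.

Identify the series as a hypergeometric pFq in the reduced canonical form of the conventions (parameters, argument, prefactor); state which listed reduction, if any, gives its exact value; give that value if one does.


This is -\frac{12}{7} * 2F1(-2, -\frac{4}{7}; -\frac{7}{5}; 1) in reduced canonical form. Verdict at x = 1: Vandermonde's identity (I2) matches (terminating 2F1 at x = 1 with n = 2, b = -4/7, c = -\frac{7}{5}). Its exact value is \frac{1044}{2401}.

The tell: x = 1 and the factor k + 1/2 cancels (top and bottom), leaving prefactor -12/7.
Step ratio: r(k) = 1 * (k-2) (k-\frac{4}{7}) / [(k-\frac{7}{5}) (k+1)] - rational in k. x = 1; t_0 = -\frac{12}{7}; negate the roots.


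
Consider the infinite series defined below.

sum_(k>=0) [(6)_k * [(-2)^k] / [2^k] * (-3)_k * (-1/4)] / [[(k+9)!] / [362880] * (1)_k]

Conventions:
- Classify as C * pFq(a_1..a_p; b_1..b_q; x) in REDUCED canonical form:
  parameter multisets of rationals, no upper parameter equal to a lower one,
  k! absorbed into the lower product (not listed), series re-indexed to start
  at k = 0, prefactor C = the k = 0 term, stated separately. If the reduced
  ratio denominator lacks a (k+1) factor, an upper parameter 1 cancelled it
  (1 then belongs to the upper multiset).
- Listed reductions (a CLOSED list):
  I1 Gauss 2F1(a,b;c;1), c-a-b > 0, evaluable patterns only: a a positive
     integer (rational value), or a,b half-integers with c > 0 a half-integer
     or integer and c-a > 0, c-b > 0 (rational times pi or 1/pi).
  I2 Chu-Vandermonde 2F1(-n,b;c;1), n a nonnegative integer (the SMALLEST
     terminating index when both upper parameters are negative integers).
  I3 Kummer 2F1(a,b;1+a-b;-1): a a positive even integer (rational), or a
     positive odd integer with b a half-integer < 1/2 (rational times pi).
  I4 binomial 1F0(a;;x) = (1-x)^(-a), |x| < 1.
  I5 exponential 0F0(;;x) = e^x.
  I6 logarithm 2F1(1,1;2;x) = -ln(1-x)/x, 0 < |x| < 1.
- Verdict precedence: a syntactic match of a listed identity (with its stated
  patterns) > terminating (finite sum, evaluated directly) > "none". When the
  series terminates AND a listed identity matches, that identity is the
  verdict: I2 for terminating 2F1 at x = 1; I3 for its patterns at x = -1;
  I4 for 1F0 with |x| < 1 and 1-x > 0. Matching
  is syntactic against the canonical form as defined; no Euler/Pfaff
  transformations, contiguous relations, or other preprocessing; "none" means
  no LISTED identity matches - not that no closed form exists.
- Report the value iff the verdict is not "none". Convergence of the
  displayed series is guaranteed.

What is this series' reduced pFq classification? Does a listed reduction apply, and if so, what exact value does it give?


Structural cue: t_0 being -1/4, (1)_k (prefactor -1/4) is k! itself.
Term ratio: r(k) = (-1) * (k-3) (k+6) / [(k+10) (k+1)] - rational in k. x = (-1); t_0 = -1/4; negate the roots.

With C = -1/4: the canonical form is 2F1(-3, 6; 10; -1). Verdict (x = -1): Kummer (I3) applies (x = -1; c = 10 equals 1+a-b for upper {-3, 6}: listed pattern). Sum: -21/20.


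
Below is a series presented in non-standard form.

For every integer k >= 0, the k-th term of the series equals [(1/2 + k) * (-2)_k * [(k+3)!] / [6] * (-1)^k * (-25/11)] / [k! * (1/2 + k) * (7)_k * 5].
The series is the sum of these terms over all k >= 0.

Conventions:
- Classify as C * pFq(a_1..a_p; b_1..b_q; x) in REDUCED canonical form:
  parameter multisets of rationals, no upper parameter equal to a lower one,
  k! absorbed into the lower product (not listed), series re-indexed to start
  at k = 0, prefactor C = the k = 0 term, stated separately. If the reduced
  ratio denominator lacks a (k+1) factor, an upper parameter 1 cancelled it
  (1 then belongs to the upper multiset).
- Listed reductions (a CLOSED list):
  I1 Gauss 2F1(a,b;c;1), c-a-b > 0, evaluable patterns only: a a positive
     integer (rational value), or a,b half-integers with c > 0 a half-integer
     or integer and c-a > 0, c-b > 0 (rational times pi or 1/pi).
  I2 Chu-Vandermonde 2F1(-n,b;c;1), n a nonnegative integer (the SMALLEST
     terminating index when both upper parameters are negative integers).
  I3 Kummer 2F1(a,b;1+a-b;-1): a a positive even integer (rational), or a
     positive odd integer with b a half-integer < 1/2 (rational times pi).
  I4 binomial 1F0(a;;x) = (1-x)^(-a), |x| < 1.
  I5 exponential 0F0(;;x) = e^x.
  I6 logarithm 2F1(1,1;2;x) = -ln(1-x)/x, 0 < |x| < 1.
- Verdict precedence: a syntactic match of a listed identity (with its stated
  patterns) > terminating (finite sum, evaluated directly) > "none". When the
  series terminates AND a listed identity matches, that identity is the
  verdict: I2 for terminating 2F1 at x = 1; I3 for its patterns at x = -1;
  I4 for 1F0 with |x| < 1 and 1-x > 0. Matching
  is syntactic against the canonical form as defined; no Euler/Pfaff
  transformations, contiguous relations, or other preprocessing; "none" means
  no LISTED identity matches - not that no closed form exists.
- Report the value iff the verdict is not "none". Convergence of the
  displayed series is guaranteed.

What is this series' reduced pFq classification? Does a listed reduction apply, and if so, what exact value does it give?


At argument -1: a 2F1 with upper {-2, 4}, lower {7}, scaled by C = -5/11. Verdict: this is Kummer's theorem (I3) (x = -1; c = 7 equals 1+a-b for upper {-2, 4}: listed pattern). Hence: -25/22.

The tell: with t_0 = -5/11, the factor k + 1/2 cancels (top and bottom), leaving prefactor -5/11.
Adjacent-term ratio: r(k) = (-1) * (k-2) (k+4) / [(k+7) (k+1)] - rational in k, leading ratio (-1); with t_0 = -5/11, classification follows.


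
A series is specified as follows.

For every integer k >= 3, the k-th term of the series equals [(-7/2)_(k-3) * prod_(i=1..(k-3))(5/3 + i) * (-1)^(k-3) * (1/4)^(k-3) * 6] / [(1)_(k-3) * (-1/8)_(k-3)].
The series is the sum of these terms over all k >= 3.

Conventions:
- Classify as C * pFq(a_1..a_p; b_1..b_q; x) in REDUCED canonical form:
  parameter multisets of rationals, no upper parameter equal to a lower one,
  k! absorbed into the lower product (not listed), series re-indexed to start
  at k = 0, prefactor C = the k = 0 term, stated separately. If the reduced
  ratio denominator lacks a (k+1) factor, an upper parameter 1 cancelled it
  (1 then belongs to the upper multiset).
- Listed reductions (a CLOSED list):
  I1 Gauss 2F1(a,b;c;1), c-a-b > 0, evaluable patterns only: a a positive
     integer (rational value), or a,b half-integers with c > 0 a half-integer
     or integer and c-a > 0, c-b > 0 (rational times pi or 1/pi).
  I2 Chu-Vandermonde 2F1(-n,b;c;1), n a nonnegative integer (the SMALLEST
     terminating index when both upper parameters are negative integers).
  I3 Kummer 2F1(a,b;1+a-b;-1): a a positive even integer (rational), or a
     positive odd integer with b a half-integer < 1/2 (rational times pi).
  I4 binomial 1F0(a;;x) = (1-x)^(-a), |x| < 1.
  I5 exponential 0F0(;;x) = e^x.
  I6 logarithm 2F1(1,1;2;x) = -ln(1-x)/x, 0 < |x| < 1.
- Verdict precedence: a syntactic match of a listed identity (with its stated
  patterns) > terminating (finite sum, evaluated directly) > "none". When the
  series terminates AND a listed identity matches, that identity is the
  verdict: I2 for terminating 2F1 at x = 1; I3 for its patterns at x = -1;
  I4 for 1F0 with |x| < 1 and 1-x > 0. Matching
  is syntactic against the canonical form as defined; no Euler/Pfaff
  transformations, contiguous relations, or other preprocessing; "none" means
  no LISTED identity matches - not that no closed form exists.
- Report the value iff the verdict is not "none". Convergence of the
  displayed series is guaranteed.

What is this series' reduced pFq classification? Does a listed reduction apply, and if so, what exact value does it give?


At argument -1/4: a 2F1 with upper {-7/2, 8/3}, lower {-1/8}, scaled by C = 6. Verdict: none (x = -1/4): each listed identity misses the multisets {-7/2, 8/3} ; {-1/8}.

Key step: from the first term 6: the running product (C = 6) telescopes to a rising factorial.
Ratio: r(k) = (-1/4) * (k-7/2) (k+8/3) / [(k-1/8) (k+1)] - rational in k. x = (-1/4); t_0 = 6; negate the roots.
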